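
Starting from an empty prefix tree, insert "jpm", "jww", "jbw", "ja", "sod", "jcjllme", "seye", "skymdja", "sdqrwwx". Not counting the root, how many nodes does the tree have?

32

Count nodes per top-level branch (shared prefixes stored once):
  'j'-branch (ja, jbw, jcjllme, jpm, jww): 14 nodes
  's'-branch (sdqrwwx, seye, skymdja, sod): 18 nodes
Sum: 32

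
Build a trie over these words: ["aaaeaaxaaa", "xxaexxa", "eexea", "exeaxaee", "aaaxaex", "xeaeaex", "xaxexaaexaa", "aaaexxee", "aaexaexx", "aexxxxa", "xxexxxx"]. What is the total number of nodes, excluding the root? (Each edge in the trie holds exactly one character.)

For each word, the new-node count is its length minus the longest prefix already in the trie:
  "aaaeaaxaaa" → 10 new (a, a, a, e, a, a, x, a, a, a)
  "xxaexxa" → 7 new (x, x, a, e, x, x, a)
  "eexea" → 5 new (e, e, x, e, a)
  "exeaxaee" → prefix "e" already present; 7 new (x, e, a, x, a, e, e)
  "aaaxaex" → prefix "aaa" already present; 4 new (x, a, e, x)
  "xeaeaex" → prefix "x" already present; 6 new (e, a, e, a, e, x)
  "xaxexaaexaa" → prefix "x" already present; 10 new (a, x, e, x, a, a, e, x, a, a)
  "aaaexxee" → prefix "aaae" already present; 4 new (x, x, e, e)
  "aaexaexx" → prefix "aa" already present; 6 new (e, x, a, e, x, x)
  "aexxxxa" → prefix "a" already present; 6 new (e, x, x, x, x, a)
  "xxexxxx" → prefix "xx" already present; 5 new (e, x, x, x, x)
Total nodes = 10 + 7 + 5 + 7 + 4 + 6 + 10 + 4 + 6 + 6 + 5 = 70

70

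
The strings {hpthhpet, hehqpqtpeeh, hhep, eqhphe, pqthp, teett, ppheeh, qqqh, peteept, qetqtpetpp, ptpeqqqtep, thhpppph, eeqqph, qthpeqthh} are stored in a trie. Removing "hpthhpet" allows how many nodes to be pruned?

7

A node on "hpthhpet"'s path can go only if nothing else ends at it or branches off below it.
The suffix "pthhpet" (7 nodes) is used only by "hpthhpet"; the node for "h" still has the child "e", so pruning stops there.
Nodes removed: 7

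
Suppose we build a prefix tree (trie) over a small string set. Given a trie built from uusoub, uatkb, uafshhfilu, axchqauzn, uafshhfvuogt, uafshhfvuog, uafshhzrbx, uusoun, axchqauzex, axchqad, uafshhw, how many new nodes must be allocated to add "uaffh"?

2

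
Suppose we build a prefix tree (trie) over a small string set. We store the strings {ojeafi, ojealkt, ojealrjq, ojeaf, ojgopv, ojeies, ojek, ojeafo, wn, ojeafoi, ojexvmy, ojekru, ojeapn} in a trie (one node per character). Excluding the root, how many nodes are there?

32

Insert word by word; a character creates a node only if that edge doesn't already exist:
  "ojeafi" → 6 new (o, j, e, a, f, i)
  "ojealkt" → prefix "ojea" already present; 3 new (l, k, t)
  "ojealrjq" → prefix "ojeal" already present; 3 new (r, j, q)
  "ojeaf" → prefix "ojeaf" already present; 0 new (none)
  "ojgopv" → prefix "oj" already present; 4 new (g, o, p, v)
  "ojeies" → prefix "oje" already present; 3 new (i, e, s)
  "ojek" → prefix "oje" already present; 1 new (k)
  "ojeafo" → prefix "ojeaf" already present; 1 new (o)
  "wn" → 2 new (w, n)
  "ojeafoi" → prefix "ojeafo" already present; 1 new (i)
  "ojexvmy" → prefix "oje" already present; 4 new (x, v, m, y)
  "ojekru" → prefix "ojek" already present; 2 new (r, u)
  "ojeapn" → prefix "ojea" already present; 2 new (p, n)
Total nodes = 6 + 3 + 3 + 0 + 4 + 3 + 1 + 1 + 2 + 1 + 4 + 2 + 2 = 32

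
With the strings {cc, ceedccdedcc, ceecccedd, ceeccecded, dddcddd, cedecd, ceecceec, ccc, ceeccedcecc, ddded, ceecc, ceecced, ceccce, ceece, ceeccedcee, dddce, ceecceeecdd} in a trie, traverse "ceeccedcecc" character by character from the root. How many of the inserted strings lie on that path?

3

Check each prefix of "ceeccedcecc" against the stored set — each match is an end-marker on the path.
Prefixes of the query that are stored words: "ceecc", "ceecced", "ceeccedcecc"
Count: 3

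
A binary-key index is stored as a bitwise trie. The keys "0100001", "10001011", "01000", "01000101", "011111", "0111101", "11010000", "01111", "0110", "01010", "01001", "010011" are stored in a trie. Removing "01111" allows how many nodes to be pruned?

0

Walk "01111" from the leaf back toward the root, removing each node that no remaining word uses.
Every node on "01111" is still needed (e.g. by "011111"), so nothing is freed.
Nodes removed: 0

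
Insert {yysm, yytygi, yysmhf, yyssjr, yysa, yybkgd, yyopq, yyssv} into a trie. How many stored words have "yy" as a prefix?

Traverse to the node for "yy", then collect every word in that subtree.
Words under "yy": yybkgd, yyopq, yysa, yysm, yysmhf, yyssjr, yyssv, yytygi
Count: 8

8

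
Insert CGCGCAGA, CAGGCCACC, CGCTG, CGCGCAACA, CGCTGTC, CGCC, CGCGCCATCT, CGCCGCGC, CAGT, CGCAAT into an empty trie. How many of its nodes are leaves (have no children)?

A leaf is a node with no children — equivalently, the end of a word that is not a proper prefix of any other stored word.
Those words: "CAGGCCACC", "CAGT", "CGCAAT", "CGCCGCGC", "CGCGCAACA", "CGCGCAGA", "CGCGCCATCT", "CGCTGTC"
Leaf count: 8

8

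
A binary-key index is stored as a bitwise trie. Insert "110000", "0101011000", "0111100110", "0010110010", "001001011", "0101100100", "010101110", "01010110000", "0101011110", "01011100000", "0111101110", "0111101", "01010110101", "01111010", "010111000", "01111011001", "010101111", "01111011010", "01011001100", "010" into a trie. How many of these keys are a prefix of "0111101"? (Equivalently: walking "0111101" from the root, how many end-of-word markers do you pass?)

1

Walk "0111101" from the root; an end-of-word marker is hit whenever a stored word is a prefix of "0111101".
Prefixes of the query that are stored words: "0111101"
Count: 1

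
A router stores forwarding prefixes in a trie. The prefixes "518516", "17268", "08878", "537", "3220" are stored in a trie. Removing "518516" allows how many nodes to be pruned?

After clearing the end-marker at "518516", prune upward until reaching a node still needed by another word.
The suffix "18516" (5 nodes) is used only by "518516"; the node for "5" still has the child "3", so pruning stops there.
Nodes removed: 5

5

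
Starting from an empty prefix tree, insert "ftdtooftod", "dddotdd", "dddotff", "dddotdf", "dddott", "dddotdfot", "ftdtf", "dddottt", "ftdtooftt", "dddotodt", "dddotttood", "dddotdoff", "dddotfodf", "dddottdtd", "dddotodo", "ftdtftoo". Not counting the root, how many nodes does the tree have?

Trace insertions, counting only characters that open a new branch:
  "ftdtooftod" → 10 new (f, t, d, t, o, o, f, t, o, d)
  "dddotdd" → 7 new (d, d, d, o, t, d, d)
  "dddotff" → prefix "dddot" already present; 2 new (f, f)
  "dddotdf" → prefix "dddotd" already present; 1 new (f)
  "dddott" → prefix "dddot" already present; 1 new (t)
  "dddotdfot" → prefix "dddotdf" already present; 2 new (o, t)
  "ftdtf" → prefix "ftdt" already present; 1 new (f)
  "dddottt" → prefix "dddott" already present; 1 new (t)
  "ftdtooftt" → prefix "ftdtooft" already present; 1 new (t)
  "dddotodt" → prefix "dddot" already present; 3 new (o, d, t)
  "dddotttood" → prefix "dddottt" already present; 3 new (o, o, d)
  "dddotdoff" → prefix "dddotd" already present; 3 new (o, f, f)
  "dddotfodf" → prefix "dddotf" already present; 3 new (o, d, f)
  "dddottdtd" → prefix "dddott" already present; 3 new (d, t, d)
  "dddotodo" → prefix "dddotod" already present; 1 new (o)
  "ftdtftoo" → prefix "ftdtf" already present; 3 new (t, o, o)
Total nodes = 10 + 7 + 2 + 1 + 1 + 2 + 1 + 1 + 1 + 3 + 3 + 3 + 3 + 3 + 1 + 3 = 45

45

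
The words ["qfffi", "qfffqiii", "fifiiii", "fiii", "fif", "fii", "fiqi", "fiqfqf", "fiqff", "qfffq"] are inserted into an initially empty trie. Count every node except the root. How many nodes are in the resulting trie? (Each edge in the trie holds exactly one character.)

24

Insert word by word; a character creates a node only if that edge doesn't already exist:
  "qfffi" → 5 new (q, f, f, f, i)
  "qfffqiii" → prefix "qfff" already present; 4 new (q, i, i, i)
  "fifiiii" → 7 new (f, i, f, i, i, i, i)
  "fiii" → prefix "fi" already present; 2 new (i, i)
  "fif" → prefix "fif" already present; 0 new (none)
  "fii" → prefix "fii" already present; 0 new (none)
  "fiqi" → prefix "fi" already present; 2 new (q, i)
  "fiqfqf" → prefix "fiq" already present; 3 new (f, q, f)
  "fiqff" → prefix "fiqf" already present; 1 new (f)
  "qfffq" → prefix "qfffq" already present; 0 new (none)
Total nodes = 5 + 4 + 7 + 2 + 0 + 0 + 2 + 3 + 1 + 0 = 24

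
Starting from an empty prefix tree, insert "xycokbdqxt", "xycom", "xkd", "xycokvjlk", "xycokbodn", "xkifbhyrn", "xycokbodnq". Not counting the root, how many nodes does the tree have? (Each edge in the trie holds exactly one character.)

Count nodes per top-level branch (shared prefixes stored once):
  'x'-branch (xkd, xkifbhyrn, xycokbdqxt, xycokbodn, xycokbodnq, xycokvjlk, xycom): 28 nodes
Sum: 28

28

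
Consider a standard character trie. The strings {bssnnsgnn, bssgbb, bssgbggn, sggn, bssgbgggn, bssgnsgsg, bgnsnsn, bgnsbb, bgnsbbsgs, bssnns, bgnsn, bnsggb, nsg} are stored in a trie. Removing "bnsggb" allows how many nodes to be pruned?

A node on "bnsggb"'s path can go only if nothing else ends at it or branches off below it.
The suffix "nsggb" (5 nodes) is used only by "bnsggb"; the node for "b" still has the child "s", so pruning stops there.
Nodes removed: 5

5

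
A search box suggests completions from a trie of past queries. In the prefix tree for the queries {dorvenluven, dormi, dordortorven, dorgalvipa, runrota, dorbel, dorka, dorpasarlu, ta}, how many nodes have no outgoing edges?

9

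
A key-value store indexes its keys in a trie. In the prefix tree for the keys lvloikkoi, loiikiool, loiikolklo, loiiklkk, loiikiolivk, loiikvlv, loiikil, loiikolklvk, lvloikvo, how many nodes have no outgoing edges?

9

Leaves are exactly the stored words that no other stored word extends.
Those words: "loiikil", "loiikiolivk", "loiikiool", "loiiklkk", "loiikolklo", "loiikolklvk", "loiikvlv", "lvloikkoi", "lvloikvo"
Leaf count: 9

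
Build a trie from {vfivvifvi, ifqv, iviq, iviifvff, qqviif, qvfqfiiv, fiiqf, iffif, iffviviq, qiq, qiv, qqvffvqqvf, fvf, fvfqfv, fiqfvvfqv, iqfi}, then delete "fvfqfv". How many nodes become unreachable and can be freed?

After clearing the end-marker at "fvfqfv", prune upward until reaching a node still needed by another word.
The suffix "qfv" (3 nodes) is used only by "fvfqfv"; "fvf" is itself a stored word, so pruning stops there.
Nodes removed: 3

3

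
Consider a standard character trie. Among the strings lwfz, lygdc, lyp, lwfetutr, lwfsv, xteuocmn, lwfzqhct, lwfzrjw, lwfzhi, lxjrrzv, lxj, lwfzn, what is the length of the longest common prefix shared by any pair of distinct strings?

4

Equivalently: take the maximum, over all pairs, of their longest common prefix length.
e.g. "lwfz" and "lwfzhi" share the prefix "lwfz" of length 4; no pair shares a longer one.
Longest shared-prefix length: 4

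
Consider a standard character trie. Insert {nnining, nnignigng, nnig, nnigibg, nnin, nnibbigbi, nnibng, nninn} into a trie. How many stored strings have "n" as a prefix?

Traverse to the node for "n", then collect every word in that subtree.
Matches: "nnibbigbi", "nnibng", "nnig", "nnigibg", "nnignigng", "nnin", "nnining", "nninn"
Count: 8

8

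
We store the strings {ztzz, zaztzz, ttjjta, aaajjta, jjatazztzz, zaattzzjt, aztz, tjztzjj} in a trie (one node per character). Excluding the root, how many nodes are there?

For each word, the new-node count is its length minus the longest prefix already in the trie:
  "ztzz" → 4 new (z, t, z, z)
  "zaztzz" → prefix "z" already present; 5 new (a, z, t, z, z)
  "ttjjta" → 6 new (t, t, j, j, t, a)
  "aaajjta" → 7 new (a, a, a, j, j, t, a)
  "jjatazztzz" → 10 new (j, j, a, t, a, z, z, t, z, z)
  "zaattzzjt" → prefix "za" already present; 7 new (a, t, t, z, z, j, t)
  "aztz" → prefix "a" already present; 3 new (z, t, z)
  "tjztzjj" → prefix "t" already present; 6 new (j, z, t, z, j, j)
Total nodes = 4 + 5 + 6 + 7 + 10 + 7 + 3 + 6 = 48

48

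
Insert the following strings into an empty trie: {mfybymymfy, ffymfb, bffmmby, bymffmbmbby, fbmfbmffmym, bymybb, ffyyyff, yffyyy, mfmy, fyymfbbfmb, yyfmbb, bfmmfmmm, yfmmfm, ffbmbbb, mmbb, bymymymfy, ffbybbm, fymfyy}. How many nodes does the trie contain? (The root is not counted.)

103

Insert word by word; a character creates a node only if that edge doesn't already exist:
  "mfybymymfy" → 10 new (m, f, y, b, y, m, y, m, f, y)
  "ffymfb" → 6 new (f, f, y, m, f, b)
  "bffmmby" → 7 new (b, f, f, m, m, b, y)
  "bymffmbmbby" → prefix "b" already present; 10 new (y, m, f, f, m, b, m, b, b, y)
  "fbmfbmffmym" → prefix "f" already present; 10 new (b, m, f, b, m, f, f, m, y, m)
  "bymybb" → prefix "bym" already present; 3 new (y, b, b)
  "ffyyyff" → prefix "ffy" already present; 4 new (y, y, f, f)
  "yffyyy" → 6 new (y, f, f, y, y, y)
  "mfmy" → prefix "mf" already present; 2 new (m, y)
  "fyymfbbfmb" → prefix "f" already present; 9 new (y, y, m, f, b, b, f, m, b)
  "yyfmbb" → prefix "y" already present; 5 new (y, f, m, b, b)
  "bfmmfmmm" → prefix "bf" already present; 6 new (m, m, f, m, m, m)
  "yfmmfm" → prefix "yf" already present; 4 new (m, m, f, m)
  "ffbmbbb" → prefix "ff" already present; 5 new (b, m, b, b, b)
  "mmbb" → prefix "m" already present; 3 new (m, b, b)
  "bymymymfy" → prefix "bymy" already present; 5 new (m, y, m, f, y)
  "ffbybbm" → prefix "ffb" already present; 4 new (y, b, b, m)
  "fymfyy" → prefix "fy" already present; 4 new (m, f, y, y)
Total nodes = 10 + 6 + 7 + 10 + 10 + 3 + 4 + 6 + 2 + 9 + 5 + 6 + 4 + 5 + 3 + 5 + 4 + 4 = 103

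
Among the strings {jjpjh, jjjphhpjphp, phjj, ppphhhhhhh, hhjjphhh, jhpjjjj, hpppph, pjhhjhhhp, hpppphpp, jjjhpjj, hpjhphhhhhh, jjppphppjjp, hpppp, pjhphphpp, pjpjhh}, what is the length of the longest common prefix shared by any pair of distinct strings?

Look for the deepest trie node that still has at least two words in its subtree.
"hpppph" and "hpppphpp" agree on "hpppph" (6 characters) before diverging; nothing deeper is shared.
Longest shared-prefix length: 6

6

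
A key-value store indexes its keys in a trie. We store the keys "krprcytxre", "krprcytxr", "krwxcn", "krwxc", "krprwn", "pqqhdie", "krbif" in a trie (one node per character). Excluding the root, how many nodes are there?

26

Insert word by word; a character creates a node only if that edge doesn't already exist:
  "krprcytxre" → 10 new (k, r, p, r, c, y, t, x, r, e)
  "krprcytxr" → prefix "krprcytxr" already present; 0 new (none)
  "krwxcn" → prefix "kr" already present; 4 new (w, x, c, n)
  "krwxc" → prefix "krwxc" already present; 0 new (none)
  "krprwn" → prefix "krpr" already present; 2 new (w, n)
  "pqqhdie" → 7 new (p, q, q, h, d, i, e)
  "krbif" → prefix "kr" already present; 3 new (b, i, f)
Total nodes = 10 + 0 + 4 + 0 + 2 + 7 + 3 = 26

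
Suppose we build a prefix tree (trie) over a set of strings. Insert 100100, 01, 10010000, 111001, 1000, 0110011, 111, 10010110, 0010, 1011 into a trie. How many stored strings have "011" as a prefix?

1

Walk to "011"; the words in its subtree are exactly those with that prefix.
Matches: "0110011"
Count: 1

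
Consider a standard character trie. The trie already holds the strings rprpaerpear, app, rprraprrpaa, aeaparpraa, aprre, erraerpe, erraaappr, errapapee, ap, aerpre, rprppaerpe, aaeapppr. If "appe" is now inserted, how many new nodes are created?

1

Walking "appe" from the root, the first 3 characters ("app") follow existing edges; "e" is the first miss.
So 4 − 3 = 1 new nodes.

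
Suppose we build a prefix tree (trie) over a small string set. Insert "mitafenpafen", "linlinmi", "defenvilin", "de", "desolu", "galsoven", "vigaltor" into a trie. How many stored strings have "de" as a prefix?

3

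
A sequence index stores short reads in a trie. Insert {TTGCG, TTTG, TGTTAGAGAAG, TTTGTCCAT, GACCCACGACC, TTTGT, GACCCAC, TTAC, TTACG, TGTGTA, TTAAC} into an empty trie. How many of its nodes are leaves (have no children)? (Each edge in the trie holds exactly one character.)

7

Leaves are exactly the stored words that no other stored word extends.
Those words: "GACCCACGACC", "TGTGTA", "TGTTAGAGAAG", "TTAAC", "TTACG", "TTGCG", "TTTGTCCAT"
Leaf count: 7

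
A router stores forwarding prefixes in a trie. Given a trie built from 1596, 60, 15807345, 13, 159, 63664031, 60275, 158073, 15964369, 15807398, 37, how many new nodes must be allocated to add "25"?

No existing word starts with "2", so every character of "25" needs a new node.
2 − 0 = 2 new nodes.

2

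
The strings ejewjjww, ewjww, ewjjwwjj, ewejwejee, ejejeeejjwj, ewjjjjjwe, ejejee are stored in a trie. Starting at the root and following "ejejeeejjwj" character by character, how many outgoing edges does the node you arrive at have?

Follow the path "ejejeeejjwj" to its node, then look at its outgoing edges.
No stored string extends past "ejejeeejjwj".
That node has 0 child edges.

0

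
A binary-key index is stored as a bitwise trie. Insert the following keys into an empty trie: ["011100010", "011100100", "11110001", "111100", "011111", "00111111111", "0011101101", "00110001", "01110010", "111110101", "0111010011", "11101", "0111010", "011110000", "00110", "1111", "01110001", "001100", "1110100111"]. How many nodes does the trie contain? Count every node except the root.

62

Insert word by word; a character creates a node only if that edge doesn't already exist:
  "011100010" → 9 new (0, 1, 1, 1, 0, 0, 0, 1, 0)
  "011100100" → prefix "011100" already present; 3 new (1, 0, 0)
  "11110001" → 8 new (1, 1, 1, 1, 0, 0, 0, 1)
  "111100" → prefix "111100" already present; 0 new (none)
  "011111" → prefix "0111" already present; 2 new (1, 1)
  "00111111111" → prefix "0" already present; 10 new (0, 1, 1, 1, 1, 1, 1, 1, 1, 1)
  "0011101101" → prefix "00111" already present; 5 new (0, 1, 1, 0, 1)
  "00110001" → prefix "0011" already present; 4 new (0, 0, 0, 1)
  "01110010" → prefix "01110010" already present; 0 new (none)
  "111110101" → prefix "1111" already present; 5 new (1, 0, 1, 0, 1)
  "0111010011" → prefix "01110" already present; 5 new (1, 0, 0, 1, 1)
  "11101" → prefix "111" already present; 2 new (0, 1)
  "0111010" → prefix "0111010" already present; 0 new (none)
  "011110000" → prefix "01111" already present; 4 new (0, 0, 0, 0)
  "00110" → prefix "00110" already present; 0 new (none)
  "1111" → prefix "1111" already present; 0 new (none)
  "01110001" → prefix "01110001" already present; 0 new (none)
  "001100" → prefix "001100" already present; 0 new (none)
  "1110100111" → prefix "11101" already present; 5 new (0, 0, 1, 1, 1)
Total nodes = 9 + 3 + 8 + 0 + 2 + 10 + 5 + 4 + 0 + 5 + 5 + 2 + 0 + 4 + 0 + 0 + 0 + 0 + 5 = 62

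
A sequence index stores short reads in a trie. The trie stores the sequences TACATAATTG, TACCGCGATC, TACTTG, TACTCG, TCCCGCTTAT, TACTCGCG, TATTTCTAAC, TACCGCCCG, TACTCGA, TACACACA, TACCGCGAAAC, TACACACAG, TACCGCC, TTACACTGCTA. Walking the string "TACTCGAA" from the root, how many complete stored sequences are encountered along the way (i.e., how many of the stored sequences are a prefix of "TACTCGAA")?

Traverse "TACTCGAA" character by character; count nodes along the way that are marked as word ends.
Prefixes of the query that are stored words: "TACTCG", "TACTCGA"
Count: 2

2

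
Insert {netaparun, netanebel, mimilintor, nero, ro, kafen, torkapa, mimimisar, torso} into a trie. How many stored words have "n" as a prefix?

Traverse to the node for "n", then collect every word in that subtree.
Matches: "nero", "netanebel", "netaparun"
Count: 3

3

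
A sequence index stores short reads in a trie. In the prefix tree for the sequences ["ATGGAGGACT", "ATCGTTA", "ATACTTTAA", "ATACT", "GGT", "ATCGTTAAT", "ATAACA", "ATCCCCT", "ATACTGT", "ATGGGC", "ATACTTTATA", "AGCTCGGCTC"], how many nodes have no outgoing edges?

10

Leaves are exactly the stored words that no other stored word extends.
Those words: "AGCTCGGCTC", "ATAACA", "ATACTGT", "ATACTTTAA", "ATACTTTATA", "ATCCCCT", "ATCGTTAAT", "ATGGAGGACT", "ATGGGC", "GGT"
Leaf count: 10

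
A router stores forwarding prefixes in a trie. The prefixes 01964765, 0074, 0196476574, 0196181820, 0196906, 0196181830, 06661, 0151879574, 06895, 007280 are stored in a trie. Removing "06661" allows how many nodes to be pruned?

3

Walk "06661" from the leaf back toward the root, removing each node that no remaining word uses.
The suffix "661" (3 nodes) is used only by "06661"; the node for "06" still has the child "8", so pruning stops there.
Nodes removed: 3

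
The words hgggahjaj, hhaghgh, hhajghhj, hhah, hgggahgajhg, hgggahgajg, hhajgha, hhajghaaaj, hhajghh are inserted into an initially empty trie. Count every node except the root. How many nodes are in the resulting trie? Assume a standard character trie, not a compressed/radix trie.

Insert word by word; a character creates a node only if that edge doesn't already exist:
  "hgggahjaj" → 9 new (h, g, g, g, a, h, j, a, j)
  "hhaghgh" → prefix "h" already present; 6 new (h, a, g, h, g, h)
  "hhajghhj" → prefix "hha" already present; 5 new (j, g, h, h, j)
  "hhah" → prefix "hha" already present; 1 new (h)
  "hgggahgajhg" → prefix "hgggah" already present; 5 new (g, a, j, h, g)
  "hgggahgajg" → prefix "hgggahgaj" already present; 1 new (g)
  "hhajgha" → prefix "hhajgh" already present; 1 new (a)
  "hhajghaaaj" → prefix "hhajgha" already present; 3 new (a, a, j)
  "hhajghh" → prefix "hhajghh" already present; 0 new (none)
Total nodes = 9 + 6 + 5 + 1 + 5 + 1 + 1 + 3 + 0 = 31

31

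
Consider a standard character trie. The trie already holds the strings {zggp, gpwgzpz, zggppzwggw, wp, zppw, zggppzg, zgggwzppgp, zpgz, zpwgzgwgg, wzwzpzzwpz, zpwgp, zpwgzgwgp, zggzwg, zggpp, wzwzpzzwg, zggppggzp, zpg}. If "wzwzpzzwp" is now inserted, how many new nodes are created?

0

Every character of "wzwzpzzwp" already lies on an existing path (it is a prefix of some stored word).
No new nodes are needed: 0.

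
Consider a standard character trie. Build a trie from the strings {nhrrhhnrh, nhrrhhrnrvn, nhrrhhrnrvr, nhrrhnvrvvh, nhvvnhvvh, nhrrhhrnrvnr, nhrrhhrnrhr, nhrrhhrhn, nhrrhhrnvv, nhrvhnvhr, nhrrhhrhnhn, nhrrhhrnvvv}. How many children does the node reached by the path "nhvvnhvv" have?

Follow the path "nhvvnhvv" to its node, then look at its outgoing edges.
Characters that immediately follow "nhvvnhvv" among the stored strings: {h}.
That node has 1 child edge.

1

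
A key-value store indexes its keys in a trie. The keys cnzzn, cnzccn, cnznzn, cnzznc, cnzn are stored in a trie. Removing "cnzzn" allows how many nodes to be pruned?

Walk "cnzzn" from the leaf back toward the root, removing each node that no remaining word uses.
Every node on "cnzzn" is still needed (e.g. by "cnzznc"), so nothing is freed.
Nodes removed: 0

0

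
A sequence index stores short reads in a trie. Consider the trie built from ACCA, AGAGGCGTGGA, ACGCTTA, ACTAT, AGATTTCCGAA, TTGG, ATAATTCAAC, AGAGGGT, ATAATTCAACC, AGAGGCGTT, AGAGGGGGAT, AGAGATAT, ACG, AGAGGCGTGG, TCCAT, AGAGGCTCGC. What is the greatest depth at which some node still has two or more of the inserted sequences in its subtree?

Look for the deepest trie node that still has at least two words in its subtree.
"AGAGGCGTGG" and "AGAGGCGTGGA" agree on "AGAGGCGTGG" (10 characters) before diverging; nothing deeper is shared.
Longest shared-prefix length: 10

10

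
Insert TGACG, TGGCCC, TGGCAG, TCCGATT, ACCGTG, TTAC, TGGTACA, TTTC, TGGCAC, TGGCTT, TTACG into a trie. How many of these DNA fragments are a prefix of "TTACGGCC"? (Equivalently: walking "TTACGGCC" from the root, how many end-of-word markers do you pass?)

Walk "TTACGGCC" from the root; an end-of-word marker is hit whenever a stored word is a prefix of "TTACGGCC".
Prefixes of the query that are stored words: "TTAC", "TTACG"
Count: 2

2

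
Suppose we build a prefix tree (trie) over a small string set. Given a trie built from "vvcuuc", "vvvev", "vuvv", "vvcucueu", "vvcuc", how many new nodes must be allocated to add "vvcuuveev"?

The longest prefix of "vvcuuveev" already in the trie is "vvcuu" (length 5).
So 9 − 5 = 4 new nodes.

4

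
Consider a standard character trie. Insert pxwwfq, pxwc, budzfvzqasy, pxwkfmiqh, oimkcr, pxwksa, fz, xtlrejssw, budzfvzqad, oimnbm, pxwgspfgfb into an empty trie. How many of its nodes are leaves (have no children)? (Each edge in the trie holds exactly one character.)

Leaves are exactly the stored words that no other stored word extends.
Those words: "budzfvzqad", "budzfvzqasy", "fz", "oimkcr", "oimnbm", "pxwc", "pxwgspfgfb", "pxwkfmiqh", "pxwksa", "pxwwfq", "xtlrejssw"
Leaf count: 11

11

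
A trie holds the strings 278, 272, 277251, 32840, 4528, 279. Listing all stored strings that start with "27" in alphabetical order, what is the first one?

272

Words with prefix "27", in lexicographic order: "272", "277251", "278", "279"
The 1st is 272.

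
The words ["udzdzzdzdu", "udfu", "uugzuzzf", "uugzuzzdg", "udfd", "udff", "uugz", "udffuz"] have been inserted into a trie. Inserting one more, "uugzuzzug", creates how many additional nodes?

2

"uugzuzz" is already a path in the trie; the remaining "ug" must be added.
Each of the 2 remaining characters creates one node.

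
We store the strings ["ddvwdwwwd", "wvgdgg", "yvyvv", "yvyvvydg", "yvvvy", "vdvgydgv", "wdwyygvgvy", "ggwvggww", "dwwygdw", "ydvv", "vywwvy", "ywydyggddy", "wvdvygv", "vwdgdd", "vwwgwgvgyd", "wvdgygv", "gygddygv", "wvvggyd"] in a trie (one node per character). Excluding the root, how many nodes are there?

108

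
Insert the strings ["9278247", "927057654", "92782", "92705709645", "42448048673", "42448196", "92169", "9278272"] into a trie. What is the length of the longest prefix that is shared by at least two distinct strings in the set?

6

The deepest shared node is where two words last agree before diverging.
e.g. "92705709645" and "927057654" share the prefix "927057" of length 6; no pair shares a longer one.
Longest shared-prefix length: 6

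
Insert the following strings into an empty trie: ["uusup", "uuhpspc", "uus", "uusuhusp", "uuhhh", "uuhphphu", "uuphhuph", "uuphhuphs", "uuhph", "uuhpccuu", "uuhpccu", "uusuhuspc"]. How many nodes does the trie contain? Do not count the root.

32

Trie structure (* marks end of a word):
(root)
└─ u
   └─ u
      ├─ h
      │  ├─ h
      │  │  └─ h *
      │  └─ p
      │     ├─ c
      │     │  └─ c
      │     │     └─ u *
      │     │        └─ u *
      │     ├─ h *
      │     │  └─ p
      │     │     └─ h
      │     │        └─ u *
      │     └─ s
      │        └─ p
      │           └─ c *
      ├─ p
      │  └─ h
      │     └─ h
      │        └─ u
      │           └─ p
      │              └─ h *
      │                 └─ s *
      └─ s *
         └─ u
            ├─ h
            │  └─ u
            │     └─ s
            │        └─ p *
            │           └─ c *
            └─ p *
Counting every labelled node above: 32.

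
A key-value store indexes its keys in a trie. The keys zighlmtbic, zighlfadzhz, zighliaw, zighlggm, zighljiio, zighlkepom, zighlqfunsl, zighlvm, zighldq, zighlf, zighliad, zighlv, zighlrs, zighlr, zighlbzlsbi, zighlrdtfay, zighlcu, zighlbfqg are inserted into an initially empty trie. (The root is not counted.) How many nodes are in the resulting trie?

60

Insert word by word; a character creates a node only if that edge doesn't already exist:
  "zighlmtbic" → 10 new (z, i, g, h, l, m, t, b, i, c)
  "zighlfadzhz" → prefix "zighl" already present; 6 new (f, a, d, z, h, z)
  "zighliaw" → prefix "zighl" already present; 3 new (i, a, w)
  "zighlggm" → prefix "zighl" already present; 3 new (g, g, m)
  "zighljiio" → prefix "zighl" already present; 4 new (j, i, i, o)
  "zighlkepom" → prefix "zighl" already present; 5 new (k, e, p, o, m)
  "zighlqfunsl" → prefix "zighl" already present; 6 new (q, f, u, n, s, l)
  "zighlvm" → prefix "zighl" already present; 2 new (v, m)
  "zighldq" → prefix "zighl" already present; 2 new (d, q)
  "zighlf" → prefix "zighlf" already present; 0 new (none)
  "zighliad" → prefix "zighlia" already present; 1 new (d)
  "zighlv" → prefix "zighlv" already present; 0 new (none)
  "zighlrs" → prefix "zighl" already present; 2 new (r, s)
  "zighlr" → prefix "zighlr" already present; 0 new (none)
  "zighlbzlsbi" → prefix "zighl" already present; 6 new (b, z, l, s, b, i)
  "zighlrdtfay" → prefix "zighlr" already present; 5 new (d, t, f, a, y)
  "zighlcu" → prefix "zighl" already present; 2 new (c, u)
  "zighlbfqg" → prefix "zighlb" already present; 3 new (f, q, g)
Total nodes = 10 + 6 + 3 + 3 + 4 + 5 + 6 + 2 + 2 + 0 + 1 + 0 + 2 + 0 + 6 + 5 + 2 + 3 = 60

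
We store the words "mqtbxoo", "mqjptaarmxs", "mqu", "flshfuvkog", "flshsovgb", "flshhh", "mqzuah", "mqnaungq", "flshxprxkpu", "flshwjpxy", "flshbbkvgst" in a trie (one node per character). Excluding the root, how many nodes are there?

Count nodes per top-level branch (shared prefixes stored once):
  'f'-branch (flshbbkvgst, flshfuvkog, flshhh, flshsovgb, flshwjpxy, flshxprxkpu): 36 nodes
  'm'-branch (mqjptaarmxs, mqnaungq, mqtbxoo, mqu, mqzuah): 27 nodes
Sum: 63

63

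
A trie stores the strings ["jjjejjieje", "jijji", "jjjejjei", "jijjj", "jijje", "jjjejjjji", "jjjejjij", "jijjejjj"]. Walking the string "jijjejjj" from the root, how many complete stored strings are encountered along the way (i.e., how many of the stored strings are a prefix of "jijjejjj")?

Walk "jijjejjj" from the root; an end-of-word marker is hit whenever a stored word is a prefix of "jijjejjj".
Prefixes of the query that are stored words: "jijje", "jijjejjj"
Count: 2

2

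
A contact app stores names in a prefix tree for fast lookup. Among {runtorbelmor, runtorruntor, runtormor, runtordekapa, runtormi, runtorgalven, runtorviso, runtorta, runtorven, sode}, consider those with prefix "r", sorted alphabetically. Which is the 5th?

runtormor

Words with prefix "r", in lexicographic order: "runtorbelmor", "runtordekapa", "runtorgalven", "runtormi", "runtormor", "runtorruntor", "runtorta", "runtorven", "runtorviso"
Position 5: runtormor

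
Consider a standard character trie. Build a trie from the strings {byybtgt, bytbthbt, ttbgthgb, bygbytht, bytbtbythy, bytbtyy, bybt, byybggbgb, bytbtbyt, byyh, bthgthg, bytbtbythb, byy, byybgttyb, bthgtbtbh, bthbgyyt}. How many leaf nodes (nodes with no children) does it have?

14

A leaf is a node with no children — equivalently, the end of a word that is not a proper prefix of any other stored word.
Those words: "bthbgyyt", "bthgtbtbh", "bthgthg", "bybt", "bygbytht", "bytbtbythb", "bytbtbythy", "bytbthbt", "bytbtyy", "byybggbgb", "byybgttyb", "byybtgt", "byyh", "ttbgthgb"
Leaf count: 14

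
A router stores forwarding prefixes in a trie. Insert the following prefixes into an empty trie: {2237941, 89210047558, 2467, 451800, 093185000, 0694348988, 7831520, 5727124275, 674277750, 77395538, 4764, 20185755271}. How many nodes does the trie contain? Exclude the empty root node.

Insert word by word; a character creates a node only if that edge doesn't already exist:
  "2237941" → 7 new (2, 2, 3, 7, 9, 4, 1)
  "89210047558" → 11 new (8, 9, 2, 1, 0, 0, 4, 7, 5, 5, 8)
  "2467" → prefix "2" already present; 3 new (4, 6, 7)
  "451800" → 6 new (4, 5, 1, 8, 0, 0)
  "093185000" → 9 new (0, 9, 3, 1, 8, 5, 0, 0, 0)
  "0694348988" → prefix "0" already present; 9 new (6, 9, 4, 3, 4, 8, 9, 8, 8)
  "7831520" → 7 new (7, 8, 3, 1, 5, 2, 0)
  "5727124275" → 10 new (5, 7, 2, 7, 1, 2, 4, 2, 7, 5)
  "674277750" → 9 new (6, 7, 4, 2, 7, 7, 7, 5, 0)
  "77395538" → prefix "7" already present; 7 new (7, 3, 9, 5, 5, 3, 8)
  "4764" → prefix "4" already present; 3 new (7, 6, 4)
  "20185755271" → prefix "2" already present; 10 new (0, 1, 8, 5, 7, 5, 5, 2, 7, 1)
Total nodes = 7 + 11 + 3 + 6 + 9 + 9 + 7 + 10 + 9 + 7 + 3 + 10 = 91

91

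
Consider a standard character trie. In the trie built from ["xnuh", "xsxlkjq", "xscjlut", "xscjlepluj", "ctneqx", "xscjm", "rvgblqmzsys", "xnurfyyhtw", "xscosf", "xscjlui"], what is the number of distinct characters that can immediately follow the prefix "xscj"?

2

Walk "xscj" from the root, arriving at one node.
Distinct next characters after "xscj": l, m.
That node has 2 child edges.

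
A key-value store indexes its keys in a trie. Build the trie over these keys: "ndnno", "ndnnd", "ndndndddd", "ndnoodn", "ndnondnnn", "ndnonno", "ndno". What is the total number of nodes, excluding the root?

23

Trie structure (* marks end of a word):
(root)
└─ n
   └─ d
      └─ n
         ├─ d
         │  └─ n
         │     └─ d
         │        └─ d
         │           └─ d
         │              └─ d *
         ├─ n
         │  ├─ d *
         │  └─ o *
         └─ o *
            ├─ n
            │  ├─ d
            │  │  └─ n
            │  │     └─ n
            │  │        └─ n *
            │  └─ n
            │     └─ o *
            └─ o
               └─ d
                  └─ n *
Counting every labelled node above: 23.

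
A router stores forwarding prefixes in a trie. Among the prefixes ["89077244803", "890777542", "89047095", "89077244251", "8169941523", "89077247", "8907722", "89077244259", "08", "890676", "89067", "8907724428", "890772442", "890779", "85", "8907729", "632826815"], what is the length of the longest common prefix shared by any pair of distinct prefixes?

Look for the deepest trie node that still has at least two words in its subtree.
"89077244251" and "89077244259" agree on "8907724425" (10 characters) before diverging; nothing deeper is shared.
Longest shared-prefix length: 10

10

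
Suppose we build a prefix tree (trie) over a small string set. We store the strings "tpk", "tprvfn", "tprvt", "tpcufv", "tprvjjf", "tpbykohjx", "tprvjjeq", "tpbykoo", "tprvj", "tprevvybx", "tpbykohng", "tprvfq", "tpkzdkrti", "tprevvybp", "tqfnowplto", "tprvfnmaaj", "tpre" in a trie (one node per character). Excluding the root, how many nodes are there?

54

Insert word by word; a character creates a node only if that edge doesn't already exist:
  "tpk" → 3 new (t, p, k)
  "tprvfn" → prefix "tp" already present; 4 new (r, v, f, n)
  "tprvt" → prefix "tprv" already present; 1 new (t)
  "tpcufv" → prefix "tp" already present; 4 new (c, u, f, v)
  "tprvjjf" → prefix "tprv" already present; 3 new (j, j, f)
  "tpbykohjx" → prefix "tp" already present; 7 new (b, y, k, o, h, j, x)
  "tprvjjeq" → prefix "tprvjj" already present; 2 new (e, q)
  "tpbykoo" → prefix "tpbyko" already present; 1 new (o)
  "tprvj" → prefix "tprvj" already present; 0 new (none)
  "tprevvybx" → prefix "tpr" already present; 6 new (e, v, v, y, b, x)
  "tpbykohng" → prefix "tpbykoh" already present; 2 new (n, g)
  "tprvfq" → prefix "tprvf" already present; 1 new (q)
  "tpkzdkrti" → prefix "tpk" already present; 6 new (z, d, k, r, t, i)
  "tprevvybp" → prefix "tprevvyb" already present; 1 new (p)
  "tqfnowplto" → prefix "t" already present; 9 new (q, f, n, o, w, p, l, t, o)
  "tprvfnmaaj" → prefix "tprvfn" already present; 4 new (m, a, a, j)
  "tpre" → prefix "tpre" already present; 0 new (none)
Total nodes = 3 + 4 + 1 + 4 + 3 + 7 + 2 + 1 + 0 + 6 + 2 + 1 + 6 + 1 + 9 + 4 + 0 = 54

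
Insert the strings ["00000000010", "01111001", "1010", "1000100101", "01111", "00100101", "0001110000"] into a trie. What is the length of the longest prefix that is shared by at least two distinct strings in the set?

5

The deepest shared node is where two words last agree before diverging.
"01111" and "01111001" agree on "01111" (5 characters) before diverging; nothing deeper is shared.
Longest shared-prefix length: 5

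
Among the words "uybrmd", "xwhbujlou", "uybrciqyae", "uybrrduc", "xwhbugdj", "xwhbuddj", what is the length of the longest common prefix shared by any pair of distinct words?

The deepest shared node is where two words last agree before diverging.
"xwhbuddj" and "xwhbugdj" agree on "xwhbu" (5 characters) before diverging; nothing deeper is shared.
Longest shared-prefix length: 5

5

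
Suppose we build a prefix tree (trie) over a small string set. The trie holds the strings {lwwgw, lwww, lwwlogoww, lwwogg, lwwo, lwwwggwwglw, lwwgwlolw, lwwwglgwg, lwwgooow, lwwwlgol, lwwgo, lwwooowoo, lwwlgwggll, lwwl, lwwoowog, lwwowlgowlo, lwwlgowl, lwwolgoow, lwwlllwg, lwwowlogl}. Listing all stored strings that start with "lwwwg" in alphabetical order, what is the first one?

lwwwggwwglw

DFS of the "lwwwg" subtree visits, in order: "lwwwggwwglw", "lwwwglgwg"
The 1st is lwwwggwwglw.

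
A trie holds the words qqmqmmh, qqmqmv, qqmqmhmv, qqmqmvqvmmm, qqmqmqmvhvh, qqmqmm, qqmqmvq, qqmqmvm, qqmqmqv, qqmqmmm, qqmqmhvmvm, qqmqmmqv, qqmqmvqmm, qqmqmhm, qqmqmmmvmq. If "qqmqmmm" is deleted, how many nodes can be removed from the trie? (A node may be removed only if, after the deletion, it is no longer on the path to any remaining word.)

0

After clearing the end-marker at "qqmqmmm", prune upward until reaching a node still needed by another word.
Every node on "qqmqmmm" is still needed (e.g. by "qqmqmmmvmq"), so nothing is freed.
Nodes removed: 0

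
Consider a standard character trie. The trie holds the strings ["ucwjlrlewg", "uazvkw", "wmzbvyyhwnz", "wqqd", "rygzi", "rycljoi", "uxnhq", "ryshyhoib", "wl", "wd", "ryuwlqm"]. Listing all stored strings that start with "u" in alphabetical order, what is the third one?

Words with prefix "u", in lexicographic order: "uazvkw", "ucwjlrlewg", "uxnhq"
Position 3: uxnhq

uxnhq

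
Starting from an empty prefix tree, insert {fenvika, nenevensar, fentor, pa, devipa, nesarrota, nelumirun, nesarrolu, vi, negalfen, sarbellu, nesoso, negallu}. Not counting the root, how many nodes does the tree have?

Trace insertions, counting only characters that open a new branch:
  "fenvika" → 7 new (f, e, n, v, i, k, a)
  "nenevensar" → 10 new (n, e, n, e, v, e, n, s, a, r)
  "fentor" → prefix "fen" already present; 3 new (t, o, r)
  "pa" → 2 new (p, a)
  "devipa" → 6 new (d, e, v, i, p, a)
  "nesarrota" → prefix "ne" already present; 7 new (s, a, r, r, o, t, a)
  "nelumirun" → prefix "ne" already present; 7 new (l, u, m, i, r, u, n)
  "nesarrolu" → prefix "nesarro" already present; 2 new (l, u)
  "vi" → 2 new (v, i)
  "negalfen" → prefix "ne" already present; 6 new (g, a, l, f, e, n)
  "sarbellu" → 8 new (s, a, r, b, e, l, l, u)
  "nesoso" → prefix "nes" already present; 3 new (o, s, o)
  "negallu" → prefix "negal" already present; 2 new (l, u)
Total nodes = 7 + 10 + 3 + 2 + 6 + 7 + 7 + 2 + 2 + 6 + 8 + 3 + 2 = 65

65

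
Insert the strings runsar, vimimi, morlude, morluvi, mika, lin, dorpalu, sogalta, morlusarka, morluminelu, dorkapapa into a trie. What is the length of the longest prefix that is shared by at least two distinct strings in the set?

Look for the deepest trie node that still has at least two words in its subtree.
e.g. "morlude" and "morluminelu" share the prefix "morlu" of length 5; no pair shares a longer one.
Longest shared-prefix length: 5

5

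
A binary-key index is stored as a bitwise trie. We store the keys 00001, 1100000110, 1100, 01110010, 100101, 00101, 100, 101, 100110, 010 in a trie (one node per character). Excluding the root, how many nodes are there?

34

Count nodes per top-level branch (shared prefixes stored once):
  '0'-branch (00001, 00101, 010, 01110010): 16 nodes
  '1'-branch (100, 100101, 100110, 101, 1100, 1100000110): 18 nodes
Sum: 34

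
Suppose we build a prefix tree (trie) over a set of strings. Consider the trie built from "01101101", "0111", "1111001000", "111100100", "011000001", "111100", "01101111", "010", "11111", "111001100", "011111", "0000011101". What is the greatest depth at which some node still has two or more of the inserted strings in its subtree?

9

Equivalently: take the maximum, over all pairs, of their longest common prefix length.
e.g. "111100100" and "1111001000" share the prefix "111100100" of length 9; no pair shares a longer one.
Longest shared-prefix length: 9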